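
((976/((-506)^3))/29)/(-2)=61/469634033 = 0.00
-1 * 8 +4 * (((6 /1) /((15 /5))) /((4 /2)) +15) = 56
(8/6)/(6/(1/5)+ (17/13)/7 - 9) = 91/1446 = 0.06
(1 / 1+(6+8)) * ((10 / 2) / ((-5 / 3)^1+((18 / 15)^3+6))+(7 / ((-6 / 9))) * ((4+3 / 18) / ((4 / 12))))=-17787375/9092 = -1956.38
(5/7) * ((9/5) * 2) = 18/7 = 2.57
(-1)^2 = 1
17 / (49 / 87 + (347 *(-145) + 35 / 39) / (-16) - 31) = 51272/9392411 = 0.01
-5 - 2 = -7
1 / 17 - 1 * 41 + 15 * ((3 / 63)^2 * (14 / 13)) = -189838/4641 = -40.90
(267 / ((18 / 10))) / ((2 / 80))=17800/3 = 5933.33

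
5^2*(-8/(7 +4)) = -200/11 = -18.18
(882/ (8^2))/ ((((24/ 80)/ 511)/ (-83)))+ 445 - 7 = -31166547/16 = -1947909.19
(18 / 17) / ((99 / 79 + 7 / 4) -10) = -1896/12529 = -0.15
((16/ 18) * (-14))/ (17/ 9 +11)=-0.97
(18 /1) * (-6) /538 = -54/269 = -0.20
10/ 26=5/13 = 0.38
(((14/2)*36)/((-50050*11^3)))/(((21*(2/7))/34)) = -102/4758325 = 0.00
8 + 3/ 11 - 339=-3638/11 = -330.73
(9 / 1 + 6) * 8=120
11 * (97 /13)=1067/13 = 82.08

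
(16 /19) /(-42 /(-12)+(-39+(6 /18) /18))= -216/9101 = -0.02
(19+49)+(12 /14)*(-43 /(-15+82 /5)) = 2042/49 = 41.67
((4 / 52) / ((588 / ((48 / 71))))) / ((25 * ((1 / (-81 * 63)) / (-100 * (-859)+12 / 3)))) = -2752704/1775 = -1550.82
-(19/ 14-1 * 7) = 79/14 = 5.64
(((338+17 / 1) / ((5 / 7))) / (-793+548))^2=5041/1225 = 4.12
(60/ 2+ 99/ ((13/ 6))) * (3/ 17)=2952/221 = 13.36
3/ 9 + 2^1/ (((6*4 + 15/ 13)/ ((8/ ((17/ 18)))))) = 5597/5559 = 1.01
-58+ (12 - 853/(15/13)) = -11779/15 = -785.27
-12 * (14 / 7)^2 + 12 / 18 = -47.33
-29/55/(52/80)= -116/143 = -0.81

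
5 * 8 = 40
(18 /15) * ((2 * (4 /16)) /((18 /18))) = 3/5 = 0.60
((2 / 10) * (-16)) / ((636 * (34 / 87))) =-58/4505 = -0.01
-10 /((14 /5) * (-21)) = 25/147 = 0.17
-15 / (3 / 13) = -65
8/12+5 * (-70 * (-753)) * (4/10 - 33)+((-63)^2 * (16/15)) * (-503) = -160818452/15 = -10721230.13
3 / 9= 1/3 = 0.33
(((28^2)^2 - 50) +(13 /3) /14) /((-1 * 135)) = -4552.64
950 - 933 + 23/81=1400/81 = 17.28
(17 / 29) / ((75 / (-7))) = -119/2175 = -0.05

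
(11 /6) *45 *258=21285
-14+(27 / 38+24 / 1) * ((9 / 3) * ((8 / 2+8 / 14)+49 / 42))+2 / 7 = 219003/532 = 411.66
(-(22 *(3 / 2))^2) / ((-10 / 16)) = 8712/5 = 1742.40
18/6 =3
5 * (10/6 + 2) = 55/3 = 18.33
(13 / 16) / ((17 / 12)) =39/68 = 0.57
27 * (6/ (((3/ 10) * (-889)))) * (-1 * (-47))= -25380/889 = -28.55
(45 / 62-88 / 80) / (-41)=58/6355 = 0.01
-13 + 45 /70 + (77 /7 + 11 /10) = -9/35 = -0.26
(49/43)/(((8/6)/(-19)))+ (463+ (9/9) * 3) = 77359/172 = 449.76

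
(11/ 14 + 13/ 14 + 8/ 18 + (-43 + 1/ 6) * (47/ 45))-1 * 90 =-250573/1890 = -132.58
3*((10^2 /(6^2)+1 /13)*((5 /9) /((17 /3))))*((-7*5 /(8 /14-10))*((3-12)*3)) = -84.15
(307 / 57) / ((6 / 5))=1535/342 = 4.49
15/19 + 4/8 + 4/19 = 3/2 = 1.50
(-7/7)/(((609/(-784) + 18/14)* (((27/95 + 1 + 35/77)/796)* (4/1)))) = -1225840/5451 = -224.88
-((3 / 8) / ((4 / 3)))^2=-81/1024 = -0.08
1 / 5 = 0.20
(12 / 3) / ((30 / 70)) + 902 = 2734/3 = 911.33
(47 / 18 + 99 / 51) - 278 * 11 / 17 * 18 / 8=-61228/153 = -400.18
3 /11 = 0.27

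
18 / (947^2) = 18/896809 = 0.00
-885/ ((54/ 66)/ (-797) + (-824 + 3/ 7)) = 54311565/50541818 = 1.07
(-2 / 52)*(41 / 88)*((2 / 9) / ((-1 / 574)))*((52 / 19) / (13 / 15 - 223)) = -8405/298452 = -0.03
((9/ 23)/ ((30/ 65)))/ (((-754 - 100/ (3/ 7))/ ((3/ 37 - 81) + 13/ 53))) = 18509517/267190172 = 0.07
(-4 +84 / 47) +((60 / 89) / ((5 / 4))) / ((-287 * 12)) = -2656660/1200521 = -2.21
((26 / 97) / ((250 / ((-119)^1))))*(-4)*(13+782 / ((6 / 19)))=46211984/36375 = 1270.43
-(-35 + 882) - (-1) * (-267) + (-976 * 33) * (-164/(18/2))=1757362/3 = 585787.33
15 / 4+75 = 315/4 = 78.75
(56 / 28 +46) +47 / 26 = 1295/26 = 49.81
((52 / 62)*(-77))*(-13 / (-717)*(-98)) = 2550548/22227 = 114.75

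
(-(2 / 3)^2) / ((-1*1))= 4/9 = 0.44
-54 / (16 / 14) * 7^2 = -2315.25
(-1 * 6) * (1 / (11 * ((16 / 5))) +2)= -12.17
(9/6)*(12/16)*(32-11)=189/8 = 23.62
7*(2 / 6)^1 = 7/3 = 2.33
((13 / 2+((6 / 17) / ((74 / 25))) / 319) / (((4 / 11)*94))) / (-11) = -2608613/150889552 = -0.02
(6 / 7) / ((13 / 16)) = 96/91 = 1.05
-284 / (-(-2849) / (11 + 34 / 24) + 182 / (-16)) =-338528/259945 = -1.30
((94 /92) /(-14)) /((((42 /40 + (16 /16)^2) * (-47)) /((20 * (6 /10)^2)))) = 36/6601 = 0.01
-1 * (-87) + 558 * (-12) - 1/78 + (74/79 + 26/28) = -6607.15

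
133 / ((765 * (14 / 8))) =76/765 = 0.10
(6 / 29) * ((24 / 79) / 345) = 48/263465 = 0.00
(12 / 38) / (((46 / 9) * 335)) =27/146395 = 0.00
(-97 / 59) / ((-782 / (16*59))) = 776/391 = 1.98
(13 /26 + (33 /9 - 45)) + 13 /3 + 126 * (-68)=-17209/2 = -8604.50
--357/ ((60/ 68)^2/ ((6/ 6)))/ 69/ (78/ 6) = 34391/67275 = 0.51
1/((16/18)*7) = 9/56 = 0.16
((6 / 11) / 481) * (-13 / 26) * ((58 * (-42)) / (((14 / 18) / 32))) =300672/5291 = 56.83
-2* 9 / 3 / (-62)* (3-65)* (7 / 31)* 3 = -4.06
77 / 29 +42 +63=3122/29 = 107.66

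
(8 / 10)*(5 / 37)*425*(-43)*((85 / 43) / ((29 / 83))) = -11993500/1073 = -11177.54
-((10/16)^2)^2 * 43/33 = -26875/135168 = -0.20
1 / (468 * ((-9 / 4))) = -1/1053 = 0.00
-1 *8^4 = -4096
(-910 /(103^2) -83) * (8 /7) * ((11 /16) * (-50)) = 242400675/74263 = 3264.08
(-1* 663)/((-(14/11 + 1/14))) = 34034/69 = 493.25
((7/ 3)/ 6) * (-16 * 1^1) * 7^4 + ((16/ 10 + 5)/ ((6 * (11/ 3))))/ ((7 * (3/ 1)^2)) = -9411917/630 = -14939.55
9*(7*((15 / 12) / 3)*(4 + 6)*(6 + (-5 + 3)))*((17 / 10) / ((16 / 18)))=2008.12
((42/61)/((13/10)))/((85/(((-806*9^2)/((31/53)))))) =-721224/1037 = -695.49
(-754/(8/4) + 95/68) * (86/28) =-1098263/952 = -1153.64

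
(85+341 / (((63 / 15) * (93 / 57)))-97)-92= -1139/21 = -54.24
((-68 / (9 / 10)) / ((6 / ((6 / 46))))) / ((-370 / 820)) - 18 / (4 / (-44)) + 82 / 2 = 1858381/7659 = 242.64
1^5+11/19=30/19 = 1.58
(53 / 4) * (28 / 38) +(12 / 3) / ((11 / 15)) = 15.22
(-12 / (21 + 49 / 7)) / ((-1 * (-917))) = -3/6419 = 0.00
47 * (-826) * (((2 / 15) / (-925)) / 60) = 19411/208125 = 0.09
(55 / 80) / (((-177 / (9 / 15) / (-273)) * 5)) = 3003/23600 = 0.13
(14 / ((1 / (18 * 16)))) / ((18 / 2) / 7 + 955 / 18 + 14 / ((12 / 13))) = 254016/4379 = 58.01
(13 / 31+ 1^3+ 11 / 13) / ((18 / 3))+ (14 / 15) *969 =10938761/12090 = 904.78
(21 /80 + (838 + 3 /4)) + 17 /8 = 841.14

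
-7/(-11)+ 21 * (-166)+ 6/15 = -191673/55 = -3484.96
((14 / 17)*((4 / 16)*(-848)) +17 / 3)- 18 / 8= -171.17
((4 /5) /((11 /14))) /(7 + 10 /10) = 7/55 = 0.13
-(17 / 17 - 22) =21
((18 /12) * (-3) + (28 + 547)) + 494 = 2129/2 = 1064.50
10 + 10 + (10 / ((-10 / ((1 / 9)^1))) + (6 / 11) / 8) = 7903/396 = 19.96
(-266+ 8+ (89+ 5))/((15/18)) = -196.80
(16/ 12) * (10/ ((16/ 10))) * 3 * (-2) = -50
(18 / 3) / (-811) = -6/811 = -0.01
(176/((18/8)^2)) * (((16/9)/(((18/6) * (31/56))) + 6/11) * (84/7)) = 15235072/22599 = 674.15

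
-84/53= -1.58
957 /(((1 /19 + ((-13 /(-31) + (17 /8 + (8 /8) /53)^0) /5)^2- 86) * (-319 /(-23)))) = -10498925/13065347 = -0.80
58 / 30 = 29/15 = 1.93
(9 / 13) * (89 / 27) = 89/39 = 2.28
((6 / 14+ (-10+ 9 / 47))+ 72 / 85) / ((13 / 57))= -13601454/363545 = -37.41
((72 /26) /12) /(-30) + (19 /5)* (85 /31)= 41959/4030 = 10.41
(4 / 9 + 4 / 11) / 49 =80/4851 = 0.02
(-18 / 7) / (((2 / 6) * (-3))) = 18/7 = 2.57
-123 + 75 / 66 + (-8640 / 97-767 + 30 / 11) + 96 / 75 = -51959087/53350 = -973.93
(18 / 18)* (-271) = -271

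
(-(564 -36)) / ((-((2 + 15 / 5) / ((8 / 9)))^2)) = 11264/675 = 16.69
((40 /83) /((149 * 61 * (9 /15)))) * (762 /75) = 2032/2263161 = 0.00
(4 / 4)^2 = 1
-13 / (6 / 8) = -52/3 = -17.33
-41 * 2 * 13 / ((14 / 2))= -1066/7 = -152.29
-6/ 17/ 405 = -2/2295 = 0.00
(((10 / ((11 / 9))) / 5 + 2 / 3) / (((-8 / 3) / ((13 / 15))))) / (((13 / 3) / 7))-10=-1233/110 = -11.21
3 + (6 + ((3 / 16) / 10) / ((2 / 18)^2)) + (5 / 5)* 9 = 3123/160 = 19.52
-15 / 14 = -1.07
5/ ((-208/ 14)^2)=245/10816 = 0.02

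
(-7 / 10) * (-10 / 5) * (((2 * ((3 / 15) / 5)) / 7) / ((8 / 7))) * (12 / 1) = 21/125 = 0.17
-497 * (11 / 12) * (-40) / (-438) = -27335/657 = -41.61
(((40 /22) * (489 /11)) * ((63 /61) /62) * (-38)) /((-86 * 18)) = 325185/9838873 = 0.03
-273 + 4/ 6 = -817/3 = -272.33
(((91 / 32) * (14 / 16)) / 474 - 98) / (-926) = 11891075/112364544 = 0.11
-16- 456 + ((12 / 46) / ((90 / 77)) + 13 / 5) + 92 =-130126/345 = -377.18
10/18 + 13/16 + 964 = 139013/144 = 965.37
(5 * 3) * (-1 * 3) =-45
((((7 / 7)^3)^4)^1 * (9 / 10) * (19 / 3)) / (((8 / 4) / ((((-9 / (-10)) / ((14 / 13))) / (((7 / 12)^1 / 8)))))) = 40014/1225 = 32.66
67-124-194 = -251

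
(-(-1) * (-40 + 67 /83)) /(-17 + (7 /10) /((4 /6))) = 65060/26477 = 2.46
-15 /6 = -2.50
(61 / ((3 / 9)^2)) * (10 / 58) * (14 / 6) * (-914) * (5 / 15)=-1951390/29 = -67289.31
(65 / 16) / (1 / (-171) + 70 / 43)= 477945/190832 = 2.50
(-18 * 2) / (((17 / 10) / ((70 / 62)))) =-12600/527 = -23.91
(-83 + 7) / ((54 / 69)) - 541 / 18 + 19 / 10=-1879/15 = -125.27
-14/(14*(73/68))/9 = -68/657 = -0.10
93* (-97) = -9021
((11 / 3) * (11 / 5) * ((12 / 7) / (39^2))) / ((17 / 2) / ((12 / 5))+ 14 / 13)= 352/178815 = 0.00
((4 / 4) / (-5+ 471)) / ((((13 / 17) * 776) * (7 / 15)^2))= 3825/230349392 = 0.00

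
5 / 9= 0.56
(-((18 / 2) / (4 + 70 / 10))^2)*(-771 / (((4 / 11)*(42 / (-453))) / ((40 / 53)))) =-47150505/4081 = -11553.66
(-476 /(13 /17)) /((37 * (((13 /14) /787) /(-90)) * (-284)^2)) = 501511815/31521373 = 15.91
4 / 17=0.24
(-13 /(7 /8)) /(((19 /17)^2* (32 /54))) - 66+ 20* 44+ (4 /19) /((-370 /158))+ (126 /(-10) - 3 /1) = 145529149/186998 = 778.24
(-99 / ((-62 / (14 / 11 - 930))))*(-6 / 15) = 91944/155 = 593.19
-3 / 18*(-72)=12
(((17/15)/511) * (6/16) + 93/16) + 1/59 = 14062171/2411920 = 5.83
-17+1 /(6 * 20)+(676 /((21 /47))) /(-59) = -704329/16520 = -42.63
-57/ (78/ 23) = -437/26 = -16.81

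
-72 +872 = 800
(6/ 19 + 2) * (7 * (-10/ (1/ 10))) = -30800/19 = -1621.05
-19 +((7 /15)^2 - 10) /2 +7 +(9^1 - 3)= -4901/450 = -10.89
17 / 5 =3.40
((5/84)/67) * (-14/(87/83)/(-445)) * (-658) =-27307/1556343 = -0.02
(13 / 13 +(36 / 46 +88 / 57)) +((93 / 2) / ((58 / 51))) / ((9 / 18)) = 6471011/76038 = 85.10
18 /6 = 3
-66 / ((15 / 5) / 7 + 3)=-19.25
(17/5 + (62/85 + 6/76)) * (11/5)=149523/16150 = 9.26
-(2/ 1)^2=-4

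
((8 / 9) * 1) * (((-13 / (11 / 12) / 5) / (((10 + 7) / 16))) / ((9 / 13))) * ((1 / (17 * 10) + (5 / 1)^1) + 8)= -2898688/65025 = -44.58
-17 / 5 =-3.40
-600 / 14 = -300/7 = -42.86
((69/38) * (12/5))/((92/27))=243/190 = 1.28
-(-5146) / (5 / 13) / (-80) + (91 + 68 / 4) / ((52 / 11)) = -375437/2600 = -144.40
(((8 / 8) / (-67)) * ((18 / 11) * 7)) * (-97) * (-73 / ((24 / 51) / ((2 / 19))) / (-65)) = 7583751/1820390 = 4.17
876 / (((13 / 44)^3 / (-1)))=-74621184/2197 = -33965.04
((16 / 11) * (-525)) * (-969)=8139600/11 = 739963.64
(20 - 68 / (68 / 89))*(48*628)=-2079936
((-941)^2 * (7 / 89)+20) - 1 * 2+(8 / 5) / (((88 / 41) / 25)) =68217904/979 = 69681.21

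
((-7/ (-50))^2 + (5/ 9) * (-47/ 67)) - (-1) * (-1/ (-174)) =-0.36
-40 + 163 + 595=718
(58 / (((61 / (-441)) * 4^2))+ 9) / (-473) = 8397/230824 = 0.04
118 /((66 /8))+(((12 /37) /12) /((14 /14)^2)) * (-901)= -12269/1221 = -10.05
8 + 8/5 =9.60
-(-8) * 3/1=24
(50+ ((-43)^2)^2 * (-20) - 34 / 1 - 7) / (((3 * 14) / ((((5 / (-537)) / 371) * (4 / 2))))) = 341880055/4183767 = 81.72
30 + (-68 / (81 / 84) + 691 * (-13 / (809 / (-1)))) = -29.41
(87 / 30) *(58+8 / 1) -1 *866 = -3373/5 = -674.60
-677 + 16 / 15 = -10139/15 = -675.93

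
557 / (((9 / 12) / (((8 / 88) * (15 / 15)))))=2228/33 = 67.52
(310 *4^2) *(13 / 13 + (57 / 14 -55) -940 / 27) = -79441840/189 = -420327.20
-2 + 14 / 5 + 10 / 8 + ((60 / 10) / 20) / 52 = 2.06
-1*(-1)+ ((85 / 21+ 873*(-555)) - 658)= -485167.95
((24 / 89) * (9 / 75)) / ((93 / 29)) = 696/68975 = 0.01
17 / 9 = 1.89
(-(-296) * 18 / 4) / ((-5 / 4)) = -5328/5 = -1065.60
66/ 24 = 11/4 = 2.75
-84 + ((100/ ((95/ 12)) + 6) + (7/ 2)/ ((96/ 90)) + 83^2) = 4150763/608 = 6826.91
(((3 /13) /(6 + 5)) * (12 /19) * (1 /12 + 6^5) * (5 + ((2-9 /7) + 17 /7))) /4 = 76347/364 = 209.74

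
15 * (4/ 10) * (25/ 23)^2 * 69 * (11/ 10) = 538.04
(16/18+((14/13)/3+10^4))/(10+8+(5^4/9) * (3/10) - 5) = 2340292/7917 = 295.60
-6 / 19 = -0.32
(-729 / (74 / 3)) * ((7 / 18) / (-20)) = 1701/2960 = 0.57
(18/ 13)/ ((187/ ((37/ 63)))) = 74/17017 = 0.00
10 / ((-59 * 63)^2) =10/13816089 = 0.00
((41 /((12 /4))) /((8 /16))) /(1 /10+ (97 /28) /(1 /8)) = 0.98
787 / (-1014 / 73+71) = 13.78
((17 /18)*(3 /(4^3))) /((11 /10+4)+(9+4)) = 85/34752 = 0.00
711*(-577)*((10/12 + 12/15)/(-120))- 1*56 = 5527.92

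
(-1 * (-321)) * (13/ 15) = 1391/5 = 278.20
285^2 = 81225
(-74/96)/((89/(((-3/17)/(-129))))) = -37/3122832 = 0.00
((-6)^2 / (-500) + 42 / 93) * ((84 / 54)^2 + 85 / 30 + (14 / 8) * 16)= 7924277/627750 = 12.62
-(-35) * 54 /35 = 54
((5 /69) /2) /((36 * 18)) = 5/89424 = 0.00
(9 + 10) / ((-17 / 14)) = -266/17 = -15.65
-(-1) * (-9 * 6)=-54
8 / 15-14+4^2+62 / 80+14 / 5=733/120 = 6.11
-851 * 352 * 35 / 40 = -262108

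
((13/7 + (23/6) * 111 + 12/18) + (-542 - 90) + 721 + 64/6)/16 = 22163/672 = 32.98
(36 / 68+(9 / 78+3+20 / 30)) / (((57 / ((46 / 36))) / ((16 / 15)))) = 0.10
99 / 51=1.94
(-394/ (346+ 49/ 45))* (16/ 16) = -1.14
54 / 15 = 18/5 = 3.60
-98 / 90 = -49/45 = -1.09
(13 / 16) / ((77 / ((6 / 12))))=0.01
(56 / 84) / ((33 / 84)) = 56/33 = 1.70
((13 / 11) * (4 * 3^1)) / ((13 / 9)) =108/11 = 9.82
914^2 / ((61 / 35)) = 29238860/61 = 479325.57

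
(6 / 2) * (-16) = -48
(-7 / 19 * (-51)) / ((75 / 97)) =11543/475 = 24.30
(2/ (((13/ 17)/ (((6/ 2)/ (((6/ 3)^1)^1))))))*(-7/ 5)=-357/65 = -5.49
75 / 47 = 1.60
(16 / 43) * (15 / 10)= 24/43 = 0.56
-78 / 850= -0.09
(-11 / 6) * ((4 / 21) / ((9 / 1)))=-22/567 = -0.04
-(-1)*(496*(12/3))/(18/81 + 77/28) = 71424/107 = 667.51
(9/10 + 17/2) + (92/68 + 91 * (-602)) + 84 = -4648416/85 = -54687.25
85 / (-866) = -85/866 = -0.10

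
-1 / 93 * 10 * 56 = -560/93 = -6.02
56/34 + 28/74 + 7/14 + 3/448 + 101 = 29174527/281792 = 103.53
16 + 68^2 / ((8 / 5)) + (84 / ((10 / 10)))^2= 9962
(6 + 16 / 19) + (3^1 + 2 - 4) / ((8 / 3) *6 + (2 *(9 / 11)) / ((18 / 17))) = 25299/3667 = 6.90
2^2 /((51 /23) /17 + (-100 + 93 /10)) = -920/20831 = -0.04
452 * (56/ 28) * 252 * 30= 6834240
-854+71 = -783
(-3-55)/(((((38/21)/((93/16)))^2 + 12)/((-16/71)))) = 884896488/818988053 = 1.08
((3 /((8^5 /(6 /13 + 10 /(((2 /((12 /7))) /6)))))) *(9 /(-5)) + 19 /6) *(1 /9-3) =-70628599/7741440 = -9.12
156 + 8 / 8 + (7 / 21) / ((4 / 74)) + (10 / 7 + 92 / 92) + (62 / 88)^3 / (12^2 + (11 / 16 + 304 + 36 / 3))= 928359643/5606172 = 165.60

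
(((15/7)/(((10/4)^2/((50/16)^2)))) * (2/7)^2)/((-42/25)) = -3125/19208 = -0.16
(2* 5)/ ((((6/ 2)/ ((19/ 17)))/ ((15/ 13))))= 950/221 = 4.30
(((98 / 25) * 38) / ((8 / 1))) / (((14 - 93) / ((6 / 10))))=-2793/19750 = -0.14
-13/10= -1.30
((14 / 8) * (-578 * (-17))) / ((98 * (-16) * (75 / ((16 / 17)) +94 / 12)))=-14739/117628 = -0.13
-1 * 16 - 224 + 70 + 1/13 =-2209/13 = -169.92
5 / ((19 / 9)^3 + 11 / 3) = 3645/9532 = 0.38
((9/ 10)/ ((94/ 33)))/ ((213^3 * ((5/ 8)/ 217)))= 4774/420545425 = 0.00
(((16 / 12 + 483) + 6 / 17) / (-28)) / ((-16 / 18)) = 74157/3808 = 19.47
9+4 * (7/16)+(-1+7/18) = 10.14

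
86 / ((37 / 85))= 7310/37 = 197.57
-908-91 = -999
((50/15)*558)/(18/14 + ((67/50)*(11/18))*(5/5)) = 11718000/13259 = 883.78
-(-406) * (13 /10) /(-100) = -2639/500 = -5.28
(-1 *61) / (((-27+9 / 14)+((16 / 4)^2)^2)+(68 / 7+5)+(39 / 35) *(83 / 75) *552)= -15250/231263 = -0.07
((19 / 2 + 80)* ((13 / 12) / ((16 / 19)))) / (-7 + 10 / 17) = -751621/41856 = -17.96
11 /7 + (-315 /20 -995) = -1009.18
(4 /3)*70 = 280/3 = 93.33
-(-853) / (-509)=-853/509 = -1.68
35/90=7/18 = 0.39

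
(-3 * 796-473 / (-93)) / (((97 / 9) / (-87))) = 19235.27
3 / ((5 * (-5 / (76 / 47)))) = -228/1175 = -0.19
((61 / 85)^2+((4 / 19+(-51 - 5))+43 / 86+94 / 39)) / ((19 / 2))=-560687053/101720775 = -5.51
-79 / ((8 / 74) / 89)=-260147/4 = -65036.75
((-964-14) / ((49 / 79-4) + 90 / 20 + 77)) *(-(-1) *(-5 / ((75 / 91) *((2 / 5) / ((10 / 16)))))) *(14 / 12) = 41013245/296232 = 138.45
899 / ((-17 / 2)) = -1798/17 = -105.76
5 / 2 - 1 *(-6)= 8.50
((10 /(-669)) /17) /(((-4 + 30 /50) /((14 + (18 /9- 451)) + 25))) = -20500/193341 = -0.11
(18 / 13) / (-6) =-3/13 = -0.23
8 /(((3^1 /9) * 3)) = 8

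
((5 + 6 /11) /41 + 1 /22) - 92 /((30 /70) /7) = -4065727/2706 = -1502.49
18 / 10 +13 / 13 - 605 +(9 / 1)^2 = -2606/5 = -521.20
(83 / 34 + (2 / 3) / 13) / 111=3305/147186 = 0.02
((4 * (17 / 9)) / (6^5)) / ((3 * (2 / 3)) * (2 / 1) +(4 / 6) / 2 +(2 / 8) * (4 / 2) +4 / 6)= 17/96228 = 0.00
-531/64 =-8.30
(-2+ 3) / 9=1/9 = 0.11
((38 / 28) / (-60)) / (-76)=1/3360 = 0.00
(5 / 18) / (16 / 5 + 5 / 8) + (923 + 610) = 2111041/1377 = 1533.07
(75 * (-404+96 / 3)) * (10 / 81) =-31000/9 = -3444.44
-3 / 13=-0.23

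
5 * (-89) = -445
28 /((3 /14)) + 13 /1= 431/3 = 143.67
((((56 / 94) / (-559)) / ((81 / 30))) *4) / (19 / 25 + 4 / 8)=-8000/6384339 = 0.00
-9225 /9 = -1025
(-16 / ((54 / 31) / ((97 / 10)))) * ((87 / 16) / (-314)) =87203/56520 = 1.54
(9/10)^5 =59049/100000 = 0.59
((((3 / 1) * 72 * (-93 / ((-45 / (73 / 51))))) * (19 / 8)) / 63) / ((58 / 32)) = 687952/51765 = 13.29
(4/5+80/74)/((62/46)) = 8004/5735 = 1.40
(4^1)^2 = 16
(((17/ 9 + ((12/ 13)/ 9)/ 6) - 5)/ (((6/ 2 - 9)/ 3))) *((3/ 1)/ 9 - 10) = -5249/351 = -14.95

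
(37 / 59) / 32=37/1888 = 0.02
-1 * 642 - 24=-666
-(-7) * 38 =266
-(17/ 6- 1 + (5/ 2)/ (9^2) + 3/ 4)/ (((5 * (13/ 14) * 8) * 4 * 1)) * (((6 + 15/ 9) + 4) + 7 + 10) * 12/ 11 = -23177/42120 = -0.55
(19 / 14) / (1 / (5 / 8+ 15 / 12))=285/112 = 2.54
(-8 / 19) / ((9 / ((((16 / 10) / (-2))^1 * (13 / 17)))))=0.03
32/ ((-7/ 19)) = -608/7 = -86.86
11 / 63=0.17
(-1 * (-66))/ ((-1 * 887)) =-66/887 = -0.07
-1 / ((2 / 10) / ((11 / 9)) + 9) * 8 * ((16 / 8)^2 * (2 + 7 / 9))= -5500/567 = -9.70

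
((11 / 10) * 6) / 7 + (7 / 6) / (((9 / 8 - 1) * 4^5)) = 25589/26880 = 0.95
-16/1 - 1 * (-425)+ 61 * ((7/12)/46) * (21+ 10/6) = 176585/414 = 426.53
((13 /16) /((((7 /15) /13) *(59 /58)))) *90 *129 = 426754575/1652 = 258326.01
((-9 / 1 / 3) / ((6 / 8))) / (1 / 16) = -64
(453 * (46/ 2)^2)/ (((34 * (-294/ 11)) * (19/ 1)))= -878669/63308 = -13.88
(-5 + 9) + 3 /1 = 7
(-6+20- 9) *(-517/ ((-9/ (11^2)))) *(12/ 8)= 312785/6 = 52130.83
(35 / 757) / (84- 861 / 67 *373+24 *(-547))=-2345/904691457 = 0.00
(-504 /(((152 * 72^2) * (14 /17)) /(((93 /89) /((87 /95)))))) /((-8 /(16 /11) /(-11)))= -2635/1486656 = 0.00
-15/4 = -3.75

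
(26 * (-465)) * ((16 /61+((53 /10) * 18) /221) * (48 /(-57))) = 139208352/19703 = 7065.34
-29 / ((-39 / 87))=841/13 = 64.69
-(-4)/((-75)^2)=4/5625 = 0.00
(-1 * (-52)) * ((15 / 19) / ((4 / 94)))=18330/19 = 964.74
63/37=1.70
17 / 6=2.83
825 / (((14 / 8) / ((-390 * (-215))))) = 276705000/7 = 39529285.71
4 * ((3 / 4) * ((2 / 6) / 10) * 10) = 1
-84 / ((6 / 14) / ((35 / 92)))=-1715/23 = -74.57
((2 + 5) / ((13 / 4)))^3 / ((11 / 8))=175616/24167 = 7.27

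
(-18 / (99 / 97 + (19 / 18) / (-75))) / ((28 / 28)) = -2357100/131807 = -17.88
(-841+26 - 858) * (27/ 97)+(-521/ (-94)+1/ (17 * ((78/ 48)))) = -927140733/2015078 = -460.10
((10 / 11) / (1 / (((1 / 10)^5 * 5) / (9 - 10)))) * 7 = -7/22000 = 0.00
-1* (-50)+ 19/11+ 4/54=15385/297 = 51.80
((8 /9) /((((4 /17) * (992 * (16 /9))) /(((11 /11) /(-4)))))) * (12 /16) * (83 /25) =-4233/3174400 = 0.00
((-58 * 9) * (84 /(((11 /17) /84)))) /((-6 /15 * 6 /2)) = 52179120/11 = 4743556.36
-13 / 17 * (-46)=598/17 = 35.18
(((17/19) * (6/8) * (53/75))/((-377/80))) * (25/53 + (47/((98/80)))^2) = -134126940/905177 = -148.18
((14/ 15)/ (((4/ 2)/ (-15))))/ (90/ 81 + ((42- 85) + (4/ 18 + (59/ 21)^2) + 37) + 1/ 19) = -58653/27478 = -2.13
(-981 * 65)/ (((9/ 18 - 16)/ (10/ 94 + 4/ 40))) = 1237041/1457 = 849.03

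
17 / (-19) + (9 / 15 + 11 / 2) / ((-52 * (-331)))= -2924881/3270280 = -0.89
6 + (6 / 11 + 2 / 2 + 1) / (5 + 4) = 622/99 = 6.28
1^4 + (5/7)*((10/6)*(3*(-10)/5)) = -43/7 = -6.14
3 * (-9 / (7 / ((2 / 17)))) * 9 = -486/119 = -4.08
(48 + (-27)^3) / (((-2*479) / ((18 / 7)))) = 52.70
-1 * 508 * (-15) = 7620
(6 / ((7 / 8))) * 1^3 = 48/7 = 6.86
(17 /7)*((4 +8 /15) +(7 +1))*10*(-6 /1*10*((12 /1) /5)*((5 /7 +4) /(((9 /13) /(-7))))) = 14624896/7 = 2089270.86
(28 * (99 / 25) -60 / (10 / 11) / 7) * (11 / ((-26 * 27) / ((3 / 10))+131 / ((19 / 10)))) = -1855293/3775625 = -0.49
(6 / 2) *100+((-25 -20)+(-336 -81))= -162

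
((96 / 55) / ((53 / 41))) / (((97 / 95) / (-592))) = -44272128/56551 = -782.87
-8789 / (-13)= 8789/13 = 676.08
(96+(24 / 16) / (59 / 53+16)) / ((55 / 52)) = 4531878/49885 = 90.85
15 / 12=5/4 = 1.25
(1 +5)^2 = 36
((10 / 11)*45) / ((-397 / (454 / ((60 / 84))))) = -286020/4367 = -65.50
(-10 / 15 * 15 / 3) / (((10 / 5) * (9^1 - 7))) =-5/6 = -0.83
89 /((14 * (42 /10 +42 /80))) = 1.35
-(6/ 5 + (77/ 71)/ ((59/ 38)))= -39764/20945 = -1.90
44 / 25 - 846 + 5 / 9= -189829/225 = -843.68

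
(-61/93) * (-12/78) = 122/1209 = 0.10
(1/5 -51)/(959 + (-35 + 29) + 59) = -127/2530 = -0.05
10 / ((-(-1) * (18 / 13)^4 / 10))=714025/26244 = 27.21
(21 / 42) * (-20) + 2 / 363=-3628/363 = -9.99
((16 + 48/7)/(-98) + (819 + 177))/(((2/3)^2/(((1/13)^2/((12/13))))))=256161/17836 = 14.36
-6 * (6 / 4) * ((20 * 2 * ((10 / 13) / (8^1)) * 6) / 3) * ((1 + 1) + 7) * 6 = -48600/13 = -3738.46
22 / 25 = 0.88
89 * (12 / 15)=356/5 = 71.20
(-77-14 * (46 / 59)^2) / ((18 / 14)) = -2083627/31329 = -66.51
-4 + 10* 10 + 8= 104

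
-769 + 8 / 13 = -9989/13 = -768.38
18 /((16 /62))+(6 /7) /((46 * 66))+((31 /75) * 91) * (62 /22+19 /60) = 373893841/1992375 = 187.66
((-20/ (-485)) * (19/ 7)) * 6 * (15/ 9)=760/679 = 1.12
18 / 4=9/2 = 4.50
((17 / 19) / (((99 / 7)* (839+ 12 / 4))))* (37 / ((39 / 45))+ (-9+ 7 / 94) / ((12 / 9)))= 122451/45272656 = 0.00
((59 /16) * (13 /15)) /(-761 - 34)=-767/190800 = 0.00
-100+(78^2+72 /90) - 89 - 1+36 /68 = 501103/85 = 5895.33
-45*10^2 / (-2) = 2250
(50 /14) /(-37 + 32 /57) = -1425/14539 = -0.10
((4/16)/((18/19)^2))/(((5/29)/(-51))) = -177973/2160 = -82.39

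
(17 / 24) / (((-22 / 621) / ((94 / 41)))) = -165393/3608 = -45.84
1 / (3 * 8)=1/24 = 0.04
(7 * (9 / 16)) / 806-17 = -219169/12896 = -17.00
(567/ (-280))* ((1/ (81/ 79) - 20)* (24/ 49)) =4623/245 = 18.87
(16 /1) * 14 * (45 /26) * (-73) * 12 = -4415040/13 = -339618.46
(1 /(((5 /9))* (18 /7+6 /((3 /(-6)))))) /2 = -21/220 = -0.10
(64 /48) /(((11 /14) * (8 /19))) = 133/33 = 4.03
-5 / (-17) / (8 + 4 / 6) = 15/442 = 0.03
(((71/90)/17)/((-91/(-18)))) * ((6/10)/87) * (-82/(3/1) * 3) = -5822/1121575 = -0.01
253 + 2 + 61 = 316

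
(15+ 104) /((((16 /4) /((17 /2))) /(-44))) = -22253/2 = -11126.50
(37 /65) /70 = 37/4550 = 0.01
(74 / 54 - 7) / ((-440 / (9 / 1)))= 19/165 = 0.12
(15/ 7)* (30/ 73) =450/511 = 0.88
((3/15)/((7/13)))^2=169/1225 = 0.14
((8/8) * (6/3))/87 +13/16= 0.84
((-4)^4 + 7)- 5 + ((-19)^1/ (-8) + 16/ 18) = 18811/72 = 261.26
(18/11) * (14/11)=252/121 = 2.08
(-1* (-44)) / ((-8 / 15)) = -165/2 = -82.50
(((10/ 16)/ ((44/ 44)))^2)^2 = 625/4096 = 0.15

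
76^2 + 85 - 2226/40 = 116107/20 = 5805.35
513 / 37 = 13.86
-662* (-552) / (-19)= -365424/19 = -19232.84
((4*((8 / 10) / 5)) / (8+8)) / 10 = 1/250 = 0.00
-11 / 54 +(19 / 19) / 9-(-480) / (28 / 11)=71245/378 = 188.48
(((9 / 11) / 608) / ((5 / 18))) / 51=27/284240 = 0.00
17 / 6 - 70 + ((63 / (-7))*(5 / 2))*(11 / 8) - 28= -6053/48 = -126.10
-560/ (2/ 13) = -3640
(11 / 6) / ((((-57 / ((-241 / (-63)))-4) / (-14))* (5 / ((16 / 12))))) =74228/204975 = 0.36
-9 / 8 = -1.12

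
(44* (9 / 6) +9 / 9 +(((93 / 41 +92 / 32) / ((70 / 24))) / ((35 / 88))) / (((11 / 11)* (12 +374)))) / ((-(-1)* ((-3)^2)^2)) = 92795831/112166775 = 0.83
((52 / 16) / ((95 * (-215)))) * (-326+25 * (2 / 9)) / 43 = 9373/7904475 = 0.00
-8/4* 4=-8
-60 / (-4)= 15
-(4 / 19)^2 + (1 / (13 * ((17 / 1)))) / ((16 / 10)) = -26483/638248 = -0.04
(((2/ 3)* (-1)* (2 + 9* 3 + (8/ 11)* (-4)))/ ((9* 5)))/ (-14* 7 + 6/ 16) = 4592/1159785 = 0.00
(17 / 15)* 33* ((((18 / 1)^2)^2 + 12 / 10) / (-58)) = -49076841/725 = -67692.19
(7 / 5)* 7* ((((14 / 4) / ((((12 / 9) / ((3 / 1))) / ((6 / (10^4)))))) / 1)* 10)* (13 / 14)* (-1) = -17199/40000 = -0.43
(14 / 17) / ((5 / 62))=10.21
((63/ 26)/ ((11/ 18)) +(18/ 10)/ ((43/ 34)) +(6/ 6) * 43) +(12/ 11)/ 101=150291038/3105245 = 48.40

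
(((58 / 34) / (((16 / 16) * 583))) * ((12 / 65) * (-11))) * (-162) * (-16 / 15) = -300672/292825 = -1.03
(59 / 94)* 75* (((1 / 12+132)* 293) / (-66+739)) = 684997375/253048 = 2706.99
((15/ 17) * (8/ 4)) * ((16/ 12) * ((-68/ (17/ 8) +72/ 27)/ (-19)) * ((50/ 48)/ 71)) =11000/206397 = 0.05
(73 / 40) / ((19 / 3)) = 219/760 = 0.29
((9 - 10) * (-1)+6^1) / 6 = 7/6 = 1.17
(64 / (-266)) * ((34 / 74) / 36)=-136/44289 = 0.00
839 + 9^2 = 920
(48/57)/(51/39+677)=104/83771 = 0.00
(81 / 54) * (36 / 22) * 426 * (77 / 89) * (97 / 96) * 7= 9111501/1424 = 6398.53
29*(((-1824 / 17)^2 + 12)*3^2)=3007771.22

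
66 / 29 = 2.28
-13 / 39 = -1/3 = -0.33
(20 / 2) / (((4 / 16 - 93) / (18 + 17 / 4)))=-890/371 = -2.40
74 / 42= 37/21 = 1.76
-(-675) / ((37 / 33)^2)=735075/1369 = 536.94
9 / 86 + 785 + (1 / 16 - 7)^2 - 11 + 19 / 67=606636001/737536 = 822.52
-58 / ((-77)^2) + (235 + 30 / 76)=53032701/225302 = 235.38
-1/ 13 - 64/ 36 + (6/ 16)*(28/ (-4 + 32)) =-1385/936 = -1.48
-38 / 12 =-19/6 = -3.17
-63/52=-1.21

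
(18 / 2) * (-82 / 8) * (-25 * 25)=230625/4 = 57656.25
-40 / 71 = -0.56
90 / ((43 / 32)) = 66.98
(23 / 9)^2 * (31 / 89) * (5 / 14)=81995/100926 = 0.81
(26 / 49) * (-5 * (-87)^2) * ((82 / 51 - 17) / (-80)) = -25747215/6664 = -3863.63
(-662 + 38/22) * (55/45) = -807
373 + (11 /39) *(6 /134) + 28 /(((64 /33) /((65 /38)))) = 210613617/529568 = 397.71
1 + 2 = 3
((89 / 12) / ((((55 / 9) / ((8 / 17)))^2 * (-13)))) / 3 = -12816/11364925 = 0.00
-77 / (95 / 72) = -5544/95 = -58.36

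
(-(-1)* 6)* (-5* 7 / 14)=-15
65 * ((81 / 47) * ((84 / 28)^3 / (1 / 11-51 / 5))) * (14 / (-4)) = 54729675/52264 = 1047.18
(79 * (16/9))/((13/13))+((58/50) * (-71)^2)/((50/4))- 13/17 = 58090709/95625 = 607.48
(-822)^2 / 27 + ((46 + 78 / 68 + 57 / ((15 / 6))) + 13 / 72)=25095.46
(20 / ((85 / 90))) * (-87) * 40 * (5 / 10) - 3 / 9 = -1879217/51 = -36847.39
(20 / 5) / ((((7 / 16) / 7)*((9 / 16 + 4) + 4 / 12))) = 13.07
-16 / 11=-1.45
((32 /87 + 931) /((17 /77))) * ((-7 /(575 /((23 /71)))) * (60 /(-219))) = 174698524/38328285 = 4.56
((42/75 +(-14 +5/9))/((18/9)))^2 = 8404201/202500 = 41.50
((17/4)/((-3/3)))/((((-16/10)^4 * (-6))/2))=10625/49152 = 0.22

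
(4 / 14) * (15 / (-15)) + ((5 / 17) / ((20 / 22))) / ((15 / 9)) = -109/1190 = -0.09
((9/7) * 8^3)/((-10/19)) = -43776/35 = -1250.74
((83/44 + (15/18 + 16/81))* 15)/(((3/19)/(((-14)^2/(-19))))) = -2547265/891 = -2858.88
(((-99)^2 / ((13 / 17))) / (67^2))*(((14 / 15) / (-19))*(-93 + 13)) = 12440736/1108783 = 11.22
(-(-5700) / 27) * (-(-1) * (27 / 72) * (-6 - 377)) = -181925/6 = -30320.83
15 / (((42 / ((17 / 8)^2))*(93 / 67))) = 96815/83328 = 1.16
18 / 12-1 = 1/2 = 0.50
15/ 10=3/2 = 1.50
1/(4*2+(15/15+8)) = 1/17 = 0.06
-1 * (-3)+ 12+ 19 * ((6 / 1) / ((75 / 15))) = 189/5 = 37.80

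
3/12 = 1/4 = 0.25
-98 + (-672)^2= 451486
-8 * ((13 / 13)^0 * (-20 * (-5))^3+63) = -8000504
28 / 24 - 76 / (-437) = 185/138 = 1.34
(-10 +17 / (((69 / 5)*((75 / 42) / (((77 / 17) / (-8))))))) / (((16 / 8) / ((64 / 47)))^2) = -3670784/762105 = -4.82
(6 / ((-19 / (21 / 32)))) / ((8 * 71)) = -63/172672 = 0.00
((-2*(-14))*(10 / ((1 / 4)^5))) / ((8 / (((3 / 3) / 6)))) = 17920/3 = 5973.33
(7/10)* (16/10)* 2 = 56/25 = 2.24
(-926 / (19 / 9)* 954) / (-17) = 7950636/323 = 24614.97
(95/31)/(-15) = -19/93 = -0.20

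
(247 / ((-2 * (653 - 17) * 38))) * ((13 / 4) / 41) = -169/417216 = 0.00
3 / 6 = 1/2 = 0.50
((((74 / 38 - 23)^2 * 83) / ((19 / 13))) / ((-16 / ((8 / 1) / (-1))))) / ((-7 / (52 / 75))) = -179545600/144039 = -1246.51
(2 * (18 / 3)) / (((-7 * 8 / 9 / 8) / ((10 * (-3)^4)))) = -87480/7 = -12497.14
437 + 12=449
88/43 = 2.05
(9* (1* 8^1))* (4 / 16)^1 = 18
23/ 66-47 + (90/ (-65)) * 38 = -85171/858 = -99.27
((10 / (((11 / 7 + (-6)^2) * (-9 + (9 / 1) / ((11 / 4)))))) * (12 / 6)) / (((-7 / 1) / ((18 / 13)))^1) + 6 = 144038/23933 = 6.02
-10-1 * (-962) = 952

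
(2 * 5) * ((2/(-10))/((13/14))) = -28/13 = -2.15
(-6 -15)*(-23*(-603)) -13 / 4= -1165009/4 = -291252.25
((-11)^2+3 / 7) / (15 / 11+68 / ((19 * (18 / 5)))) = 319770/6209 = 51.50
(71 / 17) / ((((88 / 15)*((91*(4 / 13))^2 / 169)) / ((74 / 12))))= 2219815/2345728 = 0.95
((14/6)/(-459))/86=-7/118422 = 0.00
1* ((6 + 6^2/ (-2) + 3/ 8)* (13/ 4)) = -1209/32 = -37.78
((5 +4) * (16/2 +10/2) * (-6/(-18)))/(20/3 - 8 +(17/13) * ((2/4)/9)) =-9126/295 = -30.94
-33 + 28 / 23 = -731/23 = -31.78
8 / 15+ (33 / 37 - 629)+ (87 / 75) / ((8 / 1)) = -13928941/22200 = -627.43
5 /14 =0.36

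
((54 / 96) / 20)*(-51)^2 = 23409/320 = 73.15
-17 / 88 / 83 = -17/7304 = 0.00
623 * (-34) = -21182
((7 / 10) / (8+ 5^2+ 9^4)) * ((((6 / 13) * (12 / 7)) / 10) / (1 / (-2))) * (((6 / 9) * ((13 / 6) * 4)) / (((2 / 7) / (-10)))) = 8/2355 = 0.00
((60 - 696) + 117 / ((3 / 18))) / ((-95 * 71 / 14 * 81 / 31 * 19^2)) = -9548/65743515 = 0.00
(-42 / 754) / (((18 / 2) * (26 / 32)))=-112/14703 = -0.01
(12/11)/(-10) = -6/55 = -0.11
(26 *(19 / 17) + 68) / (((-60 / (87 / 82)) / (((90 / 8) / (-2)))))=215325/22304 = 9.65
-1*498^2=-248004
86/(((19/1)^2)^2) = 86/130321 = 0.00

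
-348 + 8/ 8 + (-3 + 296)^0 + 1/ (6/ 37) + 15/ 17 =-34573/102 = -338.95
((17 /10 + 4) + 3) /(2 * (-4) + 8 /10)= -29/24 = -1.21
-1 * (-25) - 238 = -213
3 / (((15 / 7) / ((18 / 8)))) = 63/20 = 3.15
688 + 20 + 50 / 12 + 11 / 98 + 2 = 104999/147 = 714.28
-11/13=-0.85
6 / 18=1/3 = 0.33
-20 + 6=-14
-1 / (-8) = 1/8 = 0.12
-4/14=-2/7 = -0.29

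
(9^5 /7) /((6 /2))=19683/7 = 2811.86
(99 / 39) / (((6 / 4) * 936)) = 11/6084 = 0.00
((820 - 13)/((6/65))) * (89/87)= 1556165/174 = 8943.48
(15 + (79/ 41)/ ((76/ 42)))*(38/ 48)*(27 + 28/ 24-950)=-15381711/1312 = -11723.87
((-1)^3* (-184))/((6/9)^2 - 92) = -207/103 = -2.01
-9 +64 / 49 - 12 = -965/49 = -19.69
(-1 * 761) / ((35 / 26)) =-19786/35 = -565.31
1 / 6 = 0.17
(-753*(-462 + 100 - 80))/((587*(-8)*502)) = -0.14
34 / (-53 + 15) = -17/19 = -0.89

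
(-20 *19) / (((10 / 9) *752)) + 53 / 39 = 0.90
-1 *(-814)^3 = 539353144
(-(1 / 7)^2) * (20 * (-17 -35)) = 1040/49 = 21.22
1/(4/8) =2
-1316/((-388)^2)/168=-47/903264 = 0.00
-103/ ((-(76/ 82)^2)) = 173143/1444 = 119.91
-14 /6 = -7/3 = -2.33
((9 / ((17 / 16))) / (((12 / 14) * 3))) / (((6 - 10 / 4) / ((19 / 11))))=304/187 = 1.63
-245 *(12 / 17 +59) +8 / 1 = -248539/17 = -14619.94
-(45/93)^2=-0.23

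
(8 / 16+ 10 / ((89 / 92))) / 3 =643/178 = 3.61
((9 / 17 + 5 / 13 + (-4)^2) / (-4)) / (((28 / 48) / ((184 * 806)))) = -1075036.24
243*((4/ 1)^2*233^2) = 211075632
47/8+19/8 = 8.25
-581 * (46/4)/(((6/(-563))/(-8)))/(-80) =62694.74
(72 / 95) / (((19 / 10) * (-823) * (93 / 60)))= -2880/9210193 = 0.00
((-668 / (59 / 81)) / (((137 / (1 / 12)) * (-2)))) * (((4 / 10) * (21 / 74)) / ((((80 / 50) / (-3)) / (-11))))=3124737/4785136 = 0.65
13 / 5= 2.60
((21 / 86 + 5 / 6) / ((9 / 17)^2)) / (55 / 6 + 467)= 80342/9950931 = 0.01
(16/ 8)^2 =4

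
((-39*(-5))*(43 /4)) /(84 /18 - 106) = -25155/1216 = -20.69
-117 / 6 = -39/2 = -19.50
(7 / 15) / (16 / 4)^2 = 7/240 = 0.03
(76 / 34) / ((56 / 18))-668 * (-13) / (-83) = -2052599/19754 = -103.91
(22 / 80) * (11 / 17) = 121/680 = 0.18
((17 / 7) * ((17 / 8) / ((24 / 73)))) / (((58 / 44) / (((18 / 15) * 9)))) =2088603/16240 = 128.61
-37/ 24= -1.54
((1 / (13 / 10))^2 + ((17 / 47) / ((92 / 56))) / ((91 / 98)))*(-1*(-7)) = 1059912/182689 = 5.80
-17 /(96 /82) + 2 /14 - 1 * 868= -296479/336 = -882.38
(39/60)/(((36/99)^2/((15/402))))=1573/8576 = 0.18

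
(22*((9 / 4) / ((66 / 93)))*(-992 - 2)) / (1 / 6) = -415989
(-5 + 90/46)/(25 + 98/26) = -455/4301 = -0.11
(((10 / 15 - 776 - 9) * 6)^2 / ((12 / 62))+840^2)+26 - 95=345386351/3 = 115128783.67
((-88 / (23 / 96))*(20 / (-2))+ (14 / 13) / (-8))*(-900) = -988379775/299 = -3305617.98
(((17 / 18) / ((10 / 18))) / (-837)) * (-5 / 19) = 17/31806 = 0.00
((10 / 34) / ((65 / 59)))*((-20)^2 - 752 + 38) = -18526/221 = -83.83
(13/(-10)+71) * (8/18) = 1394/45 = 30.98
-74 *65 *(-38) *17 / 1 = 3107260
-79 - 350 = -429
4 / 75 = 0.05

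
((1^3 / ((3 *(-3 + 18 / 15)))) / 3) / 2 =-5/162 = -0.03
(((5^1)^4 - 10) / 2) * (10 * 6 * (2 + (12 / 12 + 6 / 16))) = 249075/4 = 62268.75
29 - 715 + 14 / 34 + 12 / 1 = -11451/17 = -673.59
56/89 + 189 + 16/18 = 152605/801 = 190.52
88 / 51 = 1.73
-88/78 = -44/39 = -1.13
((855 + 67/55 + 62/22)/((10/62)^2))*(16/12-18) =-30269578/55 = -550355.96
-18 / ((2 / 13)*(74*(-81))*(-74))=-13/49284 = 0.00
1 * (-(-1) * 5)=5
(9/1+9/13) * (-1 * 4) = -504/13 = -38.77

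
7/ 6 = 1.17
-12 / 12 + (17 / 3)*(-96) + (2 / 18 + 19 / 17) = -83197/153 = -543.77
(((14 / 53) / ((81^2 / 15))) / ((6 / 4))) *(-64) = -8960/347733 = -0.03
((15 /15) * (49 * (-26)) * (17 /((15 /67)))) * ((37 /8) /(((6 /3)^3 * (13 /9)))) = -6195021/160 = -38718.88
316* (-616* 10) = -1946560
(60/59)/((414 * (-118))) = -5/240189 = 0.00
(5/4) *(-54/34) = -135/68 = -1.99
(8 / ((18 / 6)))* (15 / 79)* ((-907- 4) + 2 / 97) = -3534600/7663 = -461.26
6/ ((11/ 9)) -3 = 1.91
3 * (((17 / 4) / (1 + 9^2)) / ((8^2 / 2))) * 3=153/10496 = 0.01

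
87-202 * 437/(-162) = 631.90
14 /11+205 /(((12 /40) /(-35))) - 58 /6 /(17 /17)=-789527/33 = -23925.06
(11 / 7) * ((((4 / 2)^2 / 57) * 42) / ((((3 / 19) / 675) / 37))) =732600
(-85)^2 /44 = 7225/44 = 164.20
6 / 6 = 1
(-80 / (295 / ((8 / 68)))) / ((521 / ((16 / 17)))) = -512/8883571 = 0.00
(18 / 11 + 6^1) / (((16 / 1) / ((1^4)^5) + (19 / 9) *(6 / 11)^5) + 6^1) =614922/1779769 = 0.35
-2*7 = -14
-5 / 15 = -1/3 = -0.33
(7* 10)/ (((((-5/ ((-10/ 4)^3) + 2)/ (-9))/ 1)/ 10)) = -78750/29 = -2715.52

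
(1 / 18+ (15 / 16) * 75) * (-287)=-20195.63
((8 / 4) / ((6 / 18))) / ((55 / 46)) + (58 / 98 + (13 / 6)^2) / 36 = 18039979/3492720 = 5.17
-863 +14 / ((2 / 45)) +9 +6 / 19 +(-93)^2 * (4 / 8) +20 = 144621/38 = 3805.82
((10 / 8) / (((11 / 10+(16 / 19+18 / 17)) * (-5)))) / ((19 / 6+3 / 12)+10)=-3230/520191 = -0.01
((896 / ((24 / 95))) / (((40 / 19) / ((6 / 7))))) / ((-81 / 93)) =-1657.93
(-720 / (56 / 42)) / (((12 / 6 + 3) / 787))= -84996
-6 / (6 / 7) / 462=-1/66 = -0.02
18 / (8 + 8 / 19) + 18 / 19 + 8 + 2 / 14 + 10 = 225863/10640 = 21.23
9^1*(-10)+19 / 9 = -791/9 = -87.89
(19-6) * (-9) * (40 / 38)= -2340/19 = -123.16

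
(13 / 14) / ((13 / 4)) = 2/7 = 0.29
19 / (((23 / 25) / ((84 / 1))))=39900/23 = 1734.78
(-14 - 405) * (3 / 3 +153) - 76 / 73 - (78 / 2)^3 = -9040761/73 = -123846.04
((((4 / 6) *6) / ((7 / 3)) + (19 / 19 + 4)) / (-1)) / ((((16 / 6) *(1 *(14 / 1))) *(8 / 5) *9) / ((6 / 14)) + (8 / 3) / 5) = -705/131768 = -0.01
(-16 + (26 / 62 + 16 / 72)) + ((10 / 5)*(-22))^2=535859/279 = 1920.64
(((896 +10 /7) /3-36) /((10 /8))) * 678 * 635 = 634429008/7 = 90632715.43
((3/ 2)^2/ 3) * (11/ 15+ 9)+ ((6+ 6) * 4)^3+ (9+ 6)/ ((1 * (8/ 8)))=1106143/10 = 110614.30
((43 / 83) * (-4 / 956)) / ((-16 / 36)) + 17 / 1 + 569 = 586.00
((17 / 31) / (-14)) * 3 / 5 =-51/2170 = -0.02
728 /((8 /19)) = 1729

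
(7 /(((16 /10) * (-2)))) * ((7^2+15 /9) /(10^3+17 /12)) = -1330/12017 = -0.11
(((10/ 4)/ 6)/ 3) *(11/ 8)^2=605/2304 = 0.26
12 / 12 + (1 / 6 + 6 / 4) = 8/3 = 2.67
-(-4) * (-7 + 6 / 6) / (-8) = 3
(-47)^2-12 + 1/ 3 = 6592/3 = 2197.33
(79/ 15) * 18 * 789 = 373986/5 = 74797.20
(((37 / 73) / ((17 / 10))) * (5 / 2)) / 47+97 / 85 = 337432/291635 = 1.16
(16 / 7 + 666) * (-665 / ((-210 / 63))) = 133323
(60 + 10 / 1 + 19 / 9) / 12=649/108 = 6.01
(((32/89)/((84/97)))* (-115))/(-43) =89240/80367 = 1.11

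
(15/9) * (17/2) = 85/6 = 14.17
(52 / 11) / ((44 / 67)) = 871/121 = 7.20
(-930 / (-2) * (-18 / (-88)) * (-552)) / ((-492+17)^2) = -115506/496375 = -0.23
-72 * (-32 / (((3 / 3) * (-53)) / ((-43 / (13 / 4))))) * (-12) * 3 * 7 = -99864576/689 = -144941.33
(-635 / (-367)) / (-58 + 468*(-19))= -127/656930 = 0.00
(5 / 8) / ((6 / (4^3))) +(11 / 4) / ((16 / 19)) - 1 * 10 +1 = 179/192 = 0.93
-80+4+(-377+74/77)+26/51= -1773155/3927 = -451.53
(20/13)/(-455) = -4/1183 = 0.00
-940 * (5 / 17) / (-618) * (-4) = -9400/5253 = -1.79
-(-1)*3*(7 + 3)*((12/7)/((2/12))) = 2160/7 = 308.57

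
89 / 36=2.47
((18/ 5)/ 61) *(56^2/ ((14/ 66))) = 266112/305 = 872.50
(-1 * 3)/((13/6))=-18/13 = -1.38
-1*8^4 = -4096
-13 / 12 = -1.08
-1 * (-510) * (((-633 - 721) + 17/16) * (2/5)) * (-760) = 209759430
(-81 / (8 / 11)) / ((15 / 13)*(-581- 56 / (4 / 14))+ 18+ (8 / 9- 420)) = 104247/1214600 = 0.09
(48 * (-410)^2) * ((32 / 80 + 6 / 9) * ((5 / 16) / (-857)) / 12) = -672400/2571 = -261.53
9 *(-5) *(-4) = 180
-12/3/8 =-1/2 = -0.50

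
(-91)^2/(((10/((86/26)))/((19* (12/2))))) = 1561287/5 = 312257.40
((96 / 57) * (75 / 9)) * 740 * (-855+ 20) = -494320000/57 = -8672280.70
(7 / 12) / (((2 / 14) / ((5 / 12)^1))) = 245/144 = 1.70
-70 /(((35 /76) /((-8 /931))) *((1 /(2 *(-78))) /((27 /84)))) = -22464/343 = -65.49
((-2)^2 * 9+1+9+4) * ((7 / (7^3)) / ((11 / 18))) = 900/539 = 1.67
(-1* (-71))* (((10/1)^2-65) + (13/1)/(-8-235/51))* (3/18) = 775391/1929 = 401.97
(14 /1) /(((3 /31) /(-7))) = -1012.67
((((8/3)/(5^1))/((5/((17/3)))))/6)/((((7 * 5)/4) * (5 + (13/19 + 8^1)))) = 1292/1535625 = 0.00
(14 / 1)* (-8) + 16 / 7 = -768/7 = -109.71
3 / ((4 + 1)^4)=3/625 = 0.00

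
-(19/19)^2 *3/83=-0.04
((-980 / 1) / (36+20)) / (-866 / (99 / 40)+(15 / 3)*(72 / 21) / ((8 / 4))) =4851/94616 = 0.05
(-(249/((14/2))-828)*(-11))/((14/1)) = -61017/98 = -622.62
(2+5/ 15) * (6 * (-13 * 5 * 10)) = -9100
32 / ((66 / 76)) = 1216/33 = 36.85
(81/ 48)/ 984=9/5248 = 0.00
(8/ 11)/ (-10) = -4/55 = -0.07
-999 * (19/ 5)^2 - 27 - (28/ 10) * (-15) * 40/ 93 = -11186734/775 = -14434.50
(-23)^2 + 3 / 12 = 2117/4 = 529.25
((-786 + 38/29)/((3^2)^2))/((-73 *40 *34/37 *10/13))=2736409/583021800 = 0.00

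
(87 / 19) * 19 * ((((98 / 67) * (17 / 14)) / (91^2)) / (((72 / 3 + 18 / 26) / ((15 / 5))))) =1479/652379 = 0.00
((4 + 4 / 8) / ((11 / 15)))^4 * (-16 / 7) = -332150625/102487 = -3240.90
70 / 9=7.78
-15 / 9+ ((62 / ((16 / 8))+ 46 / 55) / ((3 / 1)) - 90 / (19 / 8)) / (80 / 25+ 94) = -593401/304722 = -1.95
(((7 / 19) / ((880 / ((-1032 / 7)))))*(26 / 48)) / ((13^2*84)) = -43/18258240 = 0.00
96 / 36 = 8/3 = 2.67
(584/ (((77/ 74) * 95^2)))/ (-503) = -43216/349547275 = 0.00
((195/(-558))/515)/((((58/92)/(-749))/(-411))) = -30681287/92597 = -331.34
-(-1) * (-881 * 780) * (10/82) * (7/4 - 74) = 248243775/41 = 6054726.22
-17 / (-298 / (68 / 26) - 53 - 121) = 289/4895 = 0.06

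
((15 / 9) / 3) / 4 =5/36 = 0.14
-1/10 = -0.10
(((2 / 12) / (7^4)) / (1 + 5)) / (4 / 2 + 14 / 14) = 1/259308 = 0.00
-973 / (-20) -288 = -4787/20 = -239.35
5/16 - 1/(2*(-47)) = 0.32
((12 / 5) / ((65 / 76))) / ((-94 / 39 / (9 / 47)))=-12312/55225 = -0.22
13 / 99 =0.13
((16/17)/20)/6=2/255 = 0.01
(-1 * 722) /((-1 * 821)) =722/821 = 0.88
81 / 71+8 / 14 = 1.71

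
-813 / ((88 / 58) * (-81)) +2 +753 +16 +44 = 976079/1188 = 821.62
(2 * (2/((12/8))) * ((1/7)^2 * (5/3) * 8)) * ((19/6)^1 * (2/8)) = 0.57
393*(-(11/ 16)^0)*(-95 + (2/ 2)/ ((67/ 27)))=37176.63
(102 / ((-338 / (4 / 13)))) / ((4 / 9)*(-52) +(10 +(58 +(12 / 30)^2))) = -11475/5567198 = 0.00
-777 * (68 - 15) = -41181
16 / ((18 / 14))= 112/9 = 12.44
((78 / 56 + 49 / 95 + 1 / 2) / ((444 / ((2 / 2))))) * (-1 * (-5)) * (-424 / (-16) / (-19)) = -339571/8975904 = -0.04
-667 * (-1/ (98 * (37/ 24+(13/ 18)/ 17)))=408204/95011 = 4.30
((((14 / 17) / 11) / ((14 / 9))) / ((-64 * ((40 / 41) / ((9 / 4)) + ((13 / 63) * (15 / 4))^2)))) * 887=-16037847/24822380 = -0.65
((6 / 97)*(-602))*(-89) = 3314.10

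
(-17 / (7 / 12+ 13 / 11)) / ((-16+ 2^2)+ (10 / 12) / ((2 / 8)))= 3366/3029 = 1.11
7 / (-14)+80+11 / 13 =2089/26 = 80.35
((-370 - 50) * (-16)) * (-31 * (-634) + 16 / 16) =132081600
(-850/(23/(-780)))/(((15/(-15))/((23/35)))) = -132600/7 = -18942.86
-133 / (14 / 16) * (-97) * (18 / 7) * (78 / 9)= 2300064/7 = 328580.57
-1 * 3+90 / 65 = -21/13 = -1.62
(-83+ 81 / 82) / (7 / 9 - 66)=60525/48134 = 1.26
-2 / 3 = -0.67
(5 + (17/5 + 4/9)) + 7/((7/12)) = 938/45 = 20.84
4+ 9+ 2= 15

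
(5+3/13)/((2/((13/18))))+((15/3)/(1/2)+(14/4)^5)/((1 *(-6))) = -50293/576 = -87.31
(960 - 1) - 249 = 710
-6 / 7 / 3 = -0.29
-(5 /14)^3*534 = -33375/1372 = -24.33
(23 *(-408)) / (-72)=391/3 = 130.33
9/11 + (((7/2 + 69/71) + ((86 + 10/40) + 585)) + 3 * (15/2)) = 2183801/3124 = 699.04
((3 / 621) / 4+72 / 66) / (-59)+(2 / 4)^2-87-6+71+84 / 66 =-250315/12213 = -20.50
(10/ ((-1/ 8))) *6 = -480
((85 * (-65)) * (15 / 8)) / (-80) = 16575/128 = 129.49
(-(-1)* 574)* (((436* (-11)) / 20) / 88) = -1564.15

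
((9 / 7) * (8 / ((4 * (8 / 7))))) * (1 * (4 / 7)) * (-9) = -11.57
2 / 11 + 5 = 57/11 = 5.18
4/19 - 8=-148/19 = -7.79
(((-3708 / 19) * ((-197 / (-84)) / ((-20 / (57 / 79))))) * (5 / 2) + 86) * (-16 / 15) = -1126166/8295 = -135.76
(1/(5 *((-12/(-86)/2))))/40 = 43/600 = 0.07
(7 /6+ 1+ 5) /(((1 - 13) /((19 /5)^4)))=-5603803/45000 = -124.53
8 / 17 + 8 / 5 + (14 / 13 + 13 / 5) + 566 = 631781/1105 = 571.75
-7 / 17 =-0.41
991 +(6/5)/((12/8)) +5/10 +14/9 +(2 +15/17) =1525009/1530 = 996.74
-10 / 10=-1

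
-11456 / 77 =-148.78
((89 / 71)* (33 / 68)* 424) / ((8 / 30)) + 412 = 3329483/2414 = 1379.24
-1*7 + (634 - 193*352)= -67309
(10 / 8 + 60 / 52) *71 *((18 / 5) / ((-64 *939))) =-5325/520832 = -0.01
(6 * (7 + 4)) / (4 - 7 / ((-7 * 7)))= 462/29 = 15.93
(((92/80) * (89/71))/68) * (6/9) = 2047/144840 = 0.01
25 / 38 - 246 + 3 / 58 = -135155/551 = -245.29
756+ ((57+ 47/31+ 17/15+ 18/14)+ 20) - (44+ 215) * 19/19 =1881179/3255 = 577.94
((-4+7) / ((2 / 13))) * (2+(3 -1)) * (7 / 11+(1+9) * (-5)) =-42354/11 = -3850.36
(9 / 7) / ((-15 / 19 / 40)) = -456/7 = -65.14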